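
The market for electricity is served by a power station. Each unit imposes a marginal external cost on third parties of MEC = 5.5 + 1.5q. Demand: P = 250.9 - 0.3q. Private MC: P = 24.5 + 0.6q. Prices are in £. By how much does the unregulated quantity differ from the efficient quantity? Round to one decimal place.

159.5 units

Market equilibrium (private): 24.5 + 0.6q = 250.9 - 0.3q → q_m = 251.5556.
Social marginal cost = private MC + MEC = 30.0 + 2.1q.
Set SMC = demand: 30.0 + 2.1q = 250.9 - 0.3q → q* = 92.0417.
Gap = |251.5556 − 92.0417| = 159.5139.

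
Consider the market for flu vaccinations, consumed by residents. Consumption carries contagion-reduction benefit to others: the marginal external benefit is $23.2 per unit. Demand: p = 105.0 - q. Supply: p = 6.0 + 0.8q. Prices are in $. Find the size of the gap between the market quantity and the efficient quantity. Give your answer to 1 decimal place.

Market equilibrium (private): 6.0 + 0.8q = 105.0 - q → q_m = 55.0000.
Social marginal benefit = demand + MEB = 128.2 - q.
Set SMB = MC: 128.2 - q = 6.0 + 0.8q → q* = 67.8889.
Gap = |55.0000 − 67.8889| = 12.8889.

12.9 units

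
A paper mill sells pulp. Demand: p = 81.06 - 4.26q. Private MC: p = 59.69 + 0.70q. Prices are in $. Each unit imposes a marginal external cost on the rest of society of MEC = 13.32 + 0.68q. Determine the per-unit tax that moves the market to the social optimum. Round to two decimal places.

tax = $14.29 per unit

Social marginal cost = private MC + MEC = 73.01 + 1.38q.
Set SMC = demand: 73.01 + 1.38q = 81.06 - 4.26q → q* = 1.4273.
The Pigouvian tax equals MEC at q*: 13.32 + 0.68×1.4273 = 14.2906.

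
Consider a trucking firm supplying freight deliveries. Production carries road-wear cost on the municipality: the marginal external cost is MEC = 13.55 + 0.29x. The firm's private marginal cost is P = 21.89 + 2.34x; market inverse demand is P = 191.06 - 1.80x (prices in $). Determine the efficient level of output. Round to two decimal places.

Social marginal cost = private MC + MEC = 35.44 + 2.63x.
Set SMC = demand: 35.44 + 2.63x = 191.06 - 1.80x → x* = 35.1287.

x* = 35.13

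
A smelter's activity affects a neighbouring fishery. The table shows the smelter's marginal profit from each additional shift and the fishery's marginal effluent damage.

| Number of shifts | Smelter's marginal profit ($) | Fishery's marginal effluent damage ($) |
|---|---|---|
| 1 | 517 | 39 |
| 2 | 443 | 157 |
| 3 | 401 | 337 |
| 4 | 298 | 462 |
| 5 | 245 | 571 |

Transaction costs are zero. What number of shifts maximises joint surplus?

3

Bargaining reaches the level where marginal profit last exceeds marginal effluent damage.
That holds through level 3 (401 ≥ 337) but not at 4 (298 < 462).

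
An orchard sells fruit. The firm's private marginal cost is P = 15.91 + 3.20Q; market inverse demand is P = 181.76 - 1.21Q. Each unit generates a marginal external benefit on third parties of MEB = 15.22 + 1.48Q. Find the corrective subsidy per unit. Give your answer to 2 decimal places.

Social marginal cost = private MC − MEB = 0.69 + 1.72Q.
Set SMC = demand: 0.69 + 1.72Q = 181.76 - 1.21Q → Q* = 61.7986.
The Pigouvian subsidy equals MEB at Q*: 15.22 + 1.48×61.7986 = 106.6819.

subsidy = 106.68 per unit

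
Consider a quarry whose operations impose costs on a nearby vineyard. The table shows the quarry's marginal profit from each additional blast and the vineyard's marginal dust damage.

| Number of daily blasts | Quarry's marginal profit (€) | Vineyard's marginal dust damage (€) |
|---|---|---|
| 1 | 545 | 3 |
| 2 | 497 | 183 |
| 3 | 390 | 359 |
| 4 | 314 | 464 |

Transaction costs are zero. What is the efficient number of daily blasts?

Bargaining reaches the level where marginal profit last exceeds marginal dust damage.
That holds through level 3 (390 ≥ 359) but not at 4 (314 < 464).

3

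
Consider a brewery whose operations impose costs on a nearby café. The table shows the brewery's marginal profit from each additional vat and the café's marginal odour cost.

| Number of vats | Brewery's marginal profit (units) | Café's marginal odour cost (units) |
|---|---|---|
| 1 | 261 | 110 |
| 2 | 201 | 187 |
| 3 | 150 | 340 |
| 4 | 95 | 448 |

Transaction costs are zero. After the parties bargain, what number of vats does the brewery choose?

Bargaining reaches the level where marginal profit last exceeds marginal odour cost.
That holds through level 2 (201 ≥ 187) but not at 3 (150 < 340).

2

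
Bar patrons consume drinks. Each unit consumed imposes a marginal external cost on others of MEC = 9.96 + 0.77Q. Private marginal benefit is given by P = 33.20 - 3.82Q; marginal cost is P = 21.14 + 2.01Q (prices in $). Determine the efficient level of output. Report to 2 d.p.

Q* = 0.32

Social marginal benefit = demand − MEC = 23.24 - 4.59Q.
Set SMB = MC: 23.24 - 4.59Q = 21.14 + 2.01Q → Q* = 0.3182.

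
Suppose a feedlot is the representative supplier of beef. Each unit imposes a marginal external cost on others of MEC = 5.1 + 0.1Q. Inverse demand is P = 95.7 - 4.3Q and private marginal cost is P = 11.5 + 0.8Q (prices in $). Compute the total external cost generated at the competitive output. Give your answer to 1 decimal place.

Market equilibrium (private): 11.5 + 0.8Q = 95.7 - 4.3Q → Q_m = 16.5098.
Total external cost = ∫₀^{Q_m} (5.1 + 0.1Q) dQ = 5.1×16.5098 + ½×0.1×16.5098² = 97.8287.

$97.8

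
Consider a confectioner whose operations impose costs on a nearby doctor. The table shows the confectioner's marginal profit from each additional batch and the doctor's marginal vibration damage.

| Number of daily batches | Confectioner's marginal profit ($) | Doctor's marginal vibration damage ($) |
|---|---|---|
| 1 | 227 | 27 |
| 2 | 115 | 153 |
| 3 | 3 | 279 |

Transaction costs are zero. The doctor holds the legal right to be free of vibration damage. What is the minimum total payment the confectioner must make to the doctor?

Efficient level: marginal profit ≥ marginal vibration damage through level 1, so k* = 1.
With the doctor holding the right, the confectioner must at least compensate total damage at k*: 27 = 27.

$27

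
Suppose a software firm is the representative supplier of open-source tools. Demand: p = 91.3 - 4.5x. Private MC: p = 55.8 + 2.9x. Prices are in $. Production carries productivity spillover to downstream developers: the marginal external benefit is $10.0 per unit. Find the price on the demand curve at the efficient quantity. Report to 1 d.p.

P = $63.6

Social marginal cost = private MC − MEB = 45.8 + 2.9x.
Set SMC = demand: 45.8 + 2.9x = 91.3 - 4.5x → x* = 6.1486.
Consumer price on the demand curve at x*: 91.3 − 4.5×6.1486 = 63.6313.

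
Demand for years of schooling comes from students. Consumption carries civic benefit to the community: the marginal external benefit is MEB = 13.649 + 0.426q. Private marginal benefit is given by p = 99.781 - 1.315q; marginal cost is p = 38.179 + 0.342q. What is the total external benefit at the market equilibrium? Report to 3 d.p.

801.817

Market equilibrium (private): 38.179 + 0.342q = 99.781 - 1.315q → q_m = 37.1768.
Total external benefit = ∫₀^{q_m} (13.649 + 0.426q) dq = 13.649×37.1768 + ½×0.426×37.1768² = 801.8165.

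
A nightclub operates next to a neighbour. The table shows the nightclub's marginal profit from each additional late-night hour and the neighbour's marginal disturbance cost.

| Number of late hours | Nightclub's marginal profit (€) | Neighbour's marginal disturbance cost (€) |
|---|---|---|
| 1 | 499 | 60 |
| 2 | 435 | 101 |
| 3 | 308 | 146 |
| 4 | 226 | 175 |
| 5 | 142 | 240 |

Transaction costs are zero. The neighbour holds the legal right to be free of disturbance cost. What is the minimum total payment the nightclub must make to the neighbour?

Efficient level: marginal profit ≥ marginal disturbance cost through level 4, so k* = 4.
With the neighbour holding the right, the nightclub must at least compensate total damage at k*: 60 + 101 + 146 + 175 = 482.

€482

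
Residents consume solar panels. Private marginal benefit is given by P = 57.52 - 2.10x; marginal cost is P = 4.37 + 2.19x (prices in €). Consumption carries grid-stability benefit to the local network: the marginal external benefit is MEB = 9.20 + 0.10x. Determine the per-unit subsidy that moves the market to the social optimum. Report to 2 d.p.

Social marginal benefit = demand + MEB = 66.72 - 2.00x.
Set SMB = MC: 66.72 - 2.00x = 4.37 + 2.19x → x* = 14.8807.
The Pigouvian subsidy equals MEB at x*: 9.20 + 0.10×14.8807 = 10.6881.

subsidy = €10.69 per unit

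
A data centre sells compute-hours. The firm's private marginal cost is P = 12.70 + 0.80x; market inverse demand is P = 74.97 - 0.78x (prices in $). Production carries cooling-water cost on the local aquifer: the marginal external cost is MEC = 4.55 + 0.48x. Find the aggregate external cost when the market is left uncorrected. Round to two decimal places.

$552.10

Market equilibrium (private): 12.70 + 0.80x = 74.97 - 0.78x → x_m = 39.4114.
Total external cost = ∫₀^{x_m} (4.55 + 0.48x) dx = 4.55×39.4114 + ½×0.48×39.4114² = 552.1039.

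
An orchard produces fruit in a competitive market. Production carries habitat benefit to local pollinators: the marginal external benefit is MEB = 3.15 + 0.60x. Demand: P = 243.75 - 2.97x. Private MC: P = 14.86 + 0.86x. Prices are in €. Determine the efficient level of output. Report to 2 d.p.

x* = 71.84

Social marginal cost = private MC − MEB = 11.71 + 0.26x.
Set SMC = demand: 11.71 + 0.26x = 243.75 - 2.97x → x* = 71.8390.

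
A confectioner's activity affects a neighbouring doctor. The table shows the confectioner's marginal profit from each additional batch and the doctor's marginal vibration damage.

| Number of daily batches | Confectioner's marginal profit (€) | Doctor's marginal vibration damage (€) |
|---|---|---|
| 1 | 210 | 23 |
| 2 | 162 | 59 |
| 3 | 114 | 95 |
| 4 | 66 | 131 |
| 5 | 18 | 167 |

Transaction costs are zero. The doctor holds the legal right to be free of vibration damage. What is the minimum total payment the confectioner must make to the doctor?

Efficient level: marginal profit ≥ marginal vibration damage through level 3, so k* = 3.
With the doctor holding the right, the confectioner must at least compensate total damage at k*: 23 + 59 + 95 = 177.

€177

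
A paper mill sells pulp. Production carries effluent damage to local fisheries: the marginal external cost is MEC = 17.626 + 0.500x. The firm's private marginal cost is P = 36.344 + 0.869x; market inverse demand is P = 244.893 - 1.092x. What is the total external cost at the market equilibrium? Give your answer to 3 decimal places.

Market equilibrium (private): 36.344 + 0.869x = 244.893 - 1.092x → x_m = 106.3483.
Total external cost = ∫₀^{x_m} (17.626 + 0.500x) dx = 17.626×106.3483 + ½×0.500×106.3483² = 4701.9854.

4701.985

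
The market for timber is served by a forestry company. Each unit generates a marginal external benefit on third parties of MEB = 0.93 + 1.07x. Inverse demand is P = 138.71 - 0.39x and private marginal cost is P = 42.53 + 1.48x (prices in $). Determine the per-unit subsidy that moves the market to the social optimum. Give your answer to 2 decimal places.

Social marginal cost = private MC − MEB = 41.60 + 0.41x.
Set SMC = demand: 41.60 + 0.41x = 138.71 - 0.39x → x* = 121.3875.
The Pigouvian subsidy equals MEB at x*: 0.93 + 1.07×121.3875 = 130.8146.

subsidy = $130.81 per unit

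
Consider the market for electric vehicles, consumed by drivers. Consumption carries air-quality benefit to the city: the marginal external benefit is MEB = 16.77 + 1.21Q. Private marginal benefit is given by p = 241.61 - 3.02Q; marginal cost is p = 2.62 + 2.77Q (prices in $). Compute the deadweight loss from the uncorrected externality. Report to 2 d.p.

Market equilibrium (private): 2.62 + 2.77Q = 241.61 - 3.02Q → Q_m = 41.2763.
Social marginal benefit = demand + MEB = 258.38 - 1.81Q.
Set SMB = MC: 258.38 - 1.81Q = 2.62 + 2.77Q → Q* = 55.8428.
The loss is the area between SMB and MC from Q* to Q_m; with linear curves that's a triangle of height MEB(Q_m).
DWL = ½ × 14.5665 × 66.7144 = 485.8977.

DWL = $485.90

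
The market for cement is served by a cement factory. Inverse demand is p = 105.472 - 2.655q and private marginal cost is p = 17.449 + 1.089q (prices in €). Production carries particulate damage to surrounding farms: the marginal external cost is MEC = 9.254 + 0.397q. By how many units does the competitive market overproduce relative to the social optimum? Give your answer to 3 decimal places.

4.489 units

Market equilibrium (private): 17.449 + 1.089q = 105.472 - 2.655q → q_m = 23.5104.
Social marginal cost = private MC + MEC = 26.703 + 1.486q.
Set SMC = demand: 26.703 + 1.486q = 105.472 - 2.655q → q* = 19.0217.
Gap = |23.5104 − 19.0217| = 4.4887.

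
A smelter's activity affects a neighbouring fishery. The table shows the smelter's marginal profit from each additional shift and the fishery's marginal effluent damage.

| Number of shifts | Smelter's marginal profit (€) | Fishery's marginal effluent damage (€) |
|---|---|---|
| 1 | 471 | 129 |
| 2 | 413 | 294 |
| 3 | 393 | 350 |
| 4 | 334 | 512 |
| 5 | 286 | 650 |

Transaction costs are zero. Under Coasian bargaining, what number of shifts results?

3

Bargaining reaches the level where marginal profit last exceeds marginal effluent damage.
That holds through level 3 (393 ≥ 350) but not at 4 (334 < 512).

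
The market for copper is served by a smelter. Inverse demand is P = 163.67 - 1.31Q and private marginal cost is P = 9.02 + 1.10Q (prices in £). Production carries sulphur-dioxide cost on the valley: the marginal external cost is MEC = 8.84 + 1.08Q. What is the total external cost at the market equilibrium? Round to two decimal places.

Market equilibrium (private): 9.02 + 1.10Q = 163.67 - 1.31Q → Q_m = 64.1701.
Total external cost = ∫₀^{Q_m} (8.84 + 1.08Q) dQ = 8.84×64.1701 + ½×1.08×64.1701² = 2790.8766.

£2790.88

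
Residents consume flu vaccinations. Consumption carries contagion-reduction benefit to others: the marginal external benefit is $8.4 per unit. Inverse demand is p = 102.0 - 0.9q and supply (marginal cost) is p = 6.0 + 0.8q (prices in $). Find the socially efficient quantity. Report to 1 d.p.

q* = 61.4

Social marginal benefit = demand + MEB = 110.4 - 0.9q.
Set SMB = MC: 110.4 - 0.9q = 6.0 + 0.8q → q* = 61.4118.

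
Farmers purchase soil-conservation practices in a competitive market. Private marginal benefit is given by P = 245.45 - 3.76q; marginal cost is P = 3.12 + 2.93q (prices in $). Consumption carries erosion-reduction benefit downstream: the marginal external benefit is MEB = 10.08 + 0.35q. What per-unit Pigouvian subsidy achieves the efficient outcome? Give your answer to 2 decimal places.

subsidy = $24.01 per unit

Social marginal benefit = demand + MEB = 255.53 - 3.41q.
Set SMB = MC: 255.53 - 3.41q = 3.12 + 2.93q → q* = 39.8123.
The Pigouvian subsidy equals MEB at q*: 10.08 + 0.35×39.8123 = 24.0143.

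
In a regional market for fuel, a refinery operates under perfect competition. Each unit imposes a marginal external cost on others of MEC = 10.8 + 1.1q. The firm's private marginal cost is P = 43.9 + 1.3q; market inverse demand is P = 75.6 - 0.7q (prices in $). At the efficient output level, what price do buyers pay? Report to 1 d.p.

Social marginal cost = private MC + MEC = 54.7 + 2.4q.
Set SMC = demand: 54.7 + 2.4q = 75.6 - 0.7q → q* = 6.7419.
Consumer price on the demand curve at q*: 75.6 − 0.7×6.7419 = 70.8807.

P = $70.9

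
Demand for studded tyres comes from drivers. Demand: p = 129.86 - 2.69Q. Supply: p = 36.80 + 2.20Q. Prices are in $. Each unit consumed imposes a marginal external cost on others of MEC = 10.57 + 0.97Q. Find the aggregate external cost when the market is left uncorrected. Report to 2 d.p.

Market equilibrium (private): 36.80 + 2.20Q = 129.86 - 2.69Q → Q_m = 19.0307.
Total external cost = ∫₀^{Q_m} (10.57 + 0.97Q) dQ = 10.57×19.0307 + ½×0.97×19.0307² = 376.8058.

$376.81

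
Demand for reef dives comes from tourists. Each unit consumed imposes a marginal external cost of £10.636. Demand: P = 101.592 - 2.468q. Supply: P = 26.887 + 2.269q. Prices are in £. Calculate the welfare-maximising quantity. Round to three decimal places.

q* = 13.525

Social marginal benefit = demand − MEC = 90.956 - 2.468q.
Set SMB = MC: 90.956 - 2.468q = 26.887 + 2.269q → q* = 13.5252.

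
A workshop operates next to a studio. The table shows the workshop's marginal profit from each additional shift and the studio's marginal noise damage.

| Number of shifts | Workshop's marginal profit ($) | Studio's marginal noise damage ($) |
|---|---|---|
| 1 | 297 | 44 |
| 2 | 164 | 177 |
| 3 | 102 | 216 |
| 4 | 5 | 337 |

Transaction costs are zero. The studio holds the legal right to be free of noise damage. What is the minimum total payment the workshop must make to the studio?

$44

Efficient level: marginal profit ≥ marginal noise damage through level 1, so k* = 1.
With the studio holding the right, the workshop must at least compensate total damage at k*: 44 = 44.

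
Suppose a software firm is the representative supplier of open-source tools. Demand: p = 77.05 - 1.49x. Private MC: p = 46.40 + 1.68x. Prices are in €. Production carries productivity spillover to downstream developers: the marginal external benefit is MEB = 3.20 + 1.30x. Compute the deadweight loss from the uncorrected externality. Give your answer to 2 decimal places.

DWL = €66.49

Market equilibrium (private): 46.40 + 1.68x = 77.05 - 1.49x → x_m = 9.6688.
Social marginal cost = private MC − MEB = 43.20 + 0.38x.
Set SMC = demand: 43.20 + 0.38x = 77.05 - 1.49x → x* = 18.1016.
Between x* and x_m the wedge demand − SMC runs linearly from 0 to MEB(x_m), so the loss is a triangle.
DWL = ½ × 8.4328 × 15.7694 = 66.4901.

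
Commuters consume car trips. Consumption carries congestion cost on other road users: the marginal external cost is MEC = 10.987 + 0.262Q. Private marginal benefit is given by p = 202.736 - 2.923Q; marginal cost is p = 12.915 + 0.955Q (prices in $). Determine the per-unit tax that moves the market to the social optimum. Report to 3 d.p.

tax = $22.305 per unit

Social marginal benefit = demand − MEC = 191.749 - 3.185Q.
Set SMB = MC: 191.749 - 3.185Q = 12.915 + 0.955Q → Q* = 43.1966.
The Pigouvian tax equals MEC at Q*: 10.987 + 0.262×43.1966 = 22.3045.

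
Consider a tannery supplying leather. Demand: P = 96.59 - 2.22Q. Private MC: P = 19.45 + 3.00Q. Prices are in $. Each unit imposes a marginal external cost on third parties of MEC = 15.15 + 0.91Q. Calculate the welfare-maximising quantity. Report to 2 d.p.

Q* = 10.11

Social marginal cost = private MC + MEC = 34.60 + 3.91Q.
Set SMC = demand: 34.60 + 3.91Q = 96.59 - 2.22Q → Q* = 10.1126.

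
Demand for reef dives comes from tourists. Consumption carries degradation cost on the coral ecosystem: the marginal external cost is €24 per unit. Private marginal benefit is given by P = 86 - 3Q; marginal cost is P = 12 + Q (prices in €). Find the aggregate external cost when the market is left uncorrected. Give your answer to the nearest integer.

Market equilibrium (private): 12 + Q = 86 - 3Q → Q_m = 18.5000.
Total external cost = MEC × Q_m = 24 × 18.5000 = 444.0000.

€444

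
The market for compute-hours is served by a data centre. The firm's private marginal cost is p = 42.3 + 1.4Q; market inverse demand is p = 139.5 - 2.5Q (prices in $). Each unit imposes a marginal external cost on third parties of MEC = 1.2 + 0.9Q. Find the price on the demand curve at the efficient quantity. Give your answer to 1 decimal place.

Social marginal cost = private MC + MEC = 43.5 + 2.3Q.
Set SMC = demand: 43.5 + 2.3Q = 139.5 - 2.5Q → Q* = 20.0000.
Consumer price on the demand curve at Q*: 139.5 − 2.5×20.0000 = 89.5000.

P = $89.5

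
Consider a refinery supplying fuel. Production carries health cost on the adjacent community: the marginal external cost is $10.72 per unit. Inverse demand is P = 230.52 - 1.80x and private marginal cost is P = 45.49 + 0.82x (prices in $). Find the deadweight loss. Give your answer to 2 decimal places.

Market equilibrium (private): 45.49 + 0.82x = 230.52 - 1.80x → x_m = 70.6221.
Social marginal cost = private MC + MEC = 56.21 + 0.82x.
Set SMC = demand: 56.21 + 0.82x = 230.52 - 1.80x → x* = 66.5305.
Height of the DWL triangle at x_m is SMC(x_m) − demand(x_m) = MEC(x_m) = 10.7200.
DWL = ½ × 4.0916 × 10.7200 = 21.9310.

DWL = $21.93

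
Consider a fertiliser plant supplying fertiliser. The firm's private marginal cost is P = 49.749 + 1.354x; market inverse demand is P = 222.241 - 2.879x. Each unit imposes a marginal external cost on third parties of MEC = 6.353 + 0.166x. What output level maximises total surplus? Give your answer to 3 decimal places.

Social marginal cost = private MC + MEC = 56.102 + 1.520x.
Set SMC = demand: 56.102 + 1.520x = 222.241 - 2.879x → x* = 37.7674.

x* = 37.767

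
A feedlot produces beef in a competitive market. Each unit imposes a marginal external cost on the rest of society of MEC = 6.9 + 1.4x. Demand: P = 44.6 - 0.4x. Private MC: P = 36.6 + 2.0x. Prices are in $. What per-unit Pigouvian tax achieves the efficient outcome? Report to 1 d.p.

tax = $7.3 per unit

Social marginal cost = private MC + MEC = 43.5 + 3.4x.
Set SMC = demand: 43.5 + 3.4x = 44.6 - 0.4x → x* = 0.2895.
The Pigouvian tax equals MEC at x*: 6.9 + 1.4×0.2895 = 7.3053.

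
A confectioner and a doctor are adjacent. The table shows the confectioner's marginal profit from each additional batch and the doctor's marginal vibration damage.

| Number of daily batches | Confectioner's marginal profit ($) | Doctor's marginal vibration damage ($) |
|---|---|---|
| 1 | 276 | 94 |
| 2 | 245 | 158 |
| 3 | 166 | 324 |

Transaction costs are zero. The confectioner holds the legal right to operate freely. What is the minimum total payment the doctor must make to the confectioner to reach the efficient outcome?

Left alone the confectioner would choose level 3 (marginal profit stays positive).
Efficient level: k* = 2 (marginal profit ≥ marginal vibration damage through 2).
The doctor must at least cover the confectioner's forgone profit from cutting 3→2: 166 = 166.

$166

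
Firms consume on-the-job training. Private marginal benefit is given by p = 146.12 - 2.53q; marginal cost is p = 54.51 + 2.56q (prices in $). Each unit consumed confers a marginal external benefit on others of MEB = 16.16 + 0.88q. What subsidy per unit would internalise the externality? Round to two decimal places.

subsidy = $38.69 per unit

Social marginal benefit = demand + MEB = 162.28 - 1.65q.
Set SMB = MC: 162.28 - 1.65q = 54.51 + 2.56q → q* = 25.5986.
The Pigouvian subsidy equals MEB at q*: 16.16 + 0.88×25.5986 = 38.6868.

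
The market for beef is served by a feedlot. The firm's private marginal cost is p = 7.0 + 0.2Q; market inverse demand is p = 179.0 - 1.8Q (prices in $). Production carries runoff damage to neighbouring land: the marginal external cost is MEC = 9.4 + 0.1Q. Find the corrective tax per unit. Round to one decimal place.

tax = $17.1 per unit

Social marginal cost = private MC + MEC = 16.4 + 0.3Q.
Set SMC = demand: 16.4 + 0.3Q = 179.0 - 1.8Q → Q* = 77.4286.
The Pigouvian tax equals MEC at Q*: 9.4 + 0.1×77.4286 = 17.1429.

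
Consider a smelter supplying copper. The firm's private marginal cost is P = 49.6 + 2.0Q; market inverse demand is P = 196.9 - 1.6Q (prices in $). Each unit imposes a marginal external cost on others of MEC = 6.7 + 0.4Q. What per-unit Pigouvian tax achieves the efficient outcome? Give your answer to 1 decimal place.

tax = $20.8 per unit

Social marginal cost = private MC + MEC = 56.3 + 2.4Q.
Set SMC = demand: 56.3 + 2.4Q = 196.9 - 1.6Q → Q* = 35.1500.
The Pigouvian tax equals MEC at Q*: 6.7 + 0.4×35.1500 = 20.7600.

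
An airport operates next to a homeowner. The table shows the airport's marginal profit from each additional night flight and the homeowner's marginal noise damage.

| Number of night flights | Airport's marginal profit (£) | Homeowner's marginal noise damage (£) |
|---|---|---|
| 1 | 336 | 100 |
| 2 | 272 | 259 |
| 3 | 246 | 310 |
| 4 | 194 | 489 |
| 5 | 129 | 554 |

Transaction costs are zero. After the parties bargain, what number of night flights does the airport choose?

2

Bargaining reaches the level where marginal profit last exceeds marginal noise damage.
That holds through level 2 (272 ≥ 259) but not at 3 (246 < 310).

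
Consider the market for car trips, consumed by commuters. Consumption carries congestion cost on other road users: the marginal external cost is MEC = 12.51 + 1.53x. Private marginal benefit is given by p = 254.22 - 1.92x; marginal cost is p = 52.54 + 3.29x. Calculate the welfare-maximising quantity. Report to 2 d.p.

x* = 28.07

Social marginal benefit = demand − MEC = 241.71 - 3.45x.
Set SMB = MC: 241.71 - 3.45x = 52.54 + 3.29x → x* = 28.0668.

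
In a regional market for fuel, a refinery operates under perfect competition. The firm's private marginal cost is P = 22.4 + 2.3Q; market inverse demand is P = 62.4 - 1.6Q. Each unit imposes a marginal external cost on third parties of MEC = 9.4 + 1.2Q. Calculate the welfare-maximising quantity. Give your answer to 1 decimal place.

Social marginal cost = private MC + MEC = 31.8 + 3.5Q.
Set SMC = demand: 31.8 + 3.5Q = 62.4 - 1.6Q → Q* = 6.0000.

Q* = 6.0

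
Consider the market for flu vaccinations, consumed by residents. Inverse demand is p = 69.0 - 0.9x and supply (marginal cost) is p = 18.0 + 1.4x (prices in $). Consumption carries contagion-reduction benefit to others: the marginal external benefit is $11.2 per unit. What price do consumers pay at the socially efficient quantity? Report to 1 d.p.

Social marginal benefit = demand + MEB = 80.2 - 0.9x.
Set SMB = MC: 80.2 - 0.9x = 18.0 + 1.4x → x* = 27.0435.
Consumer price on the demand curve at x*: 69.0 − 0.9×27.0435 = 44.6609.

P = $44.7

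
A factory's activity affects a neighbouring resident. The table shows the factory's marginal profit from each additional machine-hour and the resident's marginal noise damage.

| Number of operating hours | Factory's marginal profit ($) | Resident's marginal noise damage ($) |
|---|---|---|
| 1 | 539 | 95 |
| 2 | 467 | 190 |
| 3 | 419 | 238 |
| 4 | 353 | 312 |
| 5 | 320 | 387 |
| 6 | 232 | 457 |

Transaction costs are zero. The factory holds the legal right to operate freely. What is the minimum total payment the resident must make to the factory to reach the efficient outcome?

Left alone the factory would choose level 6 (marginal profit stays positive).
Efficient level: k* = 4 (marginal profit ≥ marginal noise damage through 4).
The resident must at least cover the factory's forgone profit from cutting 6→4: 320 + 232 = 552.

$552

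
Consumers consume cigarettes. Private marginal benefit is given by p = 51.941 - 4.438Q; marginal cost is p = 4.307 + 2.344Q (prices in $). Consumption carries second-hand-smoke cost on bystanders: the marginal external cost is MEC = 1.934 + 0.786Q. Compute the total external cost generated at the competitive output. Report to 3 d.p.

Market equilibrium (private): 4.307 + 2.344Q = 51.941 - 4.438Q → Q_m = 7.0236.
Total external cost = ∫₀^{Q_m} (1.934 + 0.786Q) dQ = 1.934×7.0236 + ½×0.786×7.0236² = 32.9707.

$32.971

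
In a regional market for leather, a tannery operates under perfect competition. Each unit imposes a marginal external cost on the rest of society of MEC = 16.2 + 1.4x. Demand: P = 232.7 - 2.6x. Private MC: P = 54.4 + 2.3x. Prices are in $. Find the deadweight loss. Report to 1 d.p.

DWL = $357.8

Market equilibrium (private): 54.4 + 2.3x = 232.7 - 2.6x → x_m = 36.3878.
Social marginal cost = private MC + MEC = 70.6 + 3.7x.
Set SMC = demand: 70.6 + 3.7x = 232.7 - 2.6x → x* = 25.7302.
The loss is the area between SMC and demand from x* to x_m; with linear curves that's a triangle of height MEC(x_m).
DWL = ½ × 10.6576 × 67.1429 = 357.7911.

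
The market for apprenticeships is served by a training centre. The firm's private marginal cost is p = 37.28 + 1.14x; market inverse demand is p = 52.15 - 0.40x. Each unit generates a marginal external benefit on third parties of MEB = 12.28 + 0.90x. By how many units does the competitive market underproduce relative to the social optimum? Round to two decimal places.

Market equilibrium (private): 37.28 + 1.14x = 52.15 - 0.40x → x_m = 9.6558.
Social marginal cost = private MC − MEB = 25.00 + 0.24x.
Set SMC = demand: 25.00 + 0.24x = 52.15 - 0.40x → x* = 42.4219.
Gap = |9.6558 − 42.4219| = 32.7661.

32.77 units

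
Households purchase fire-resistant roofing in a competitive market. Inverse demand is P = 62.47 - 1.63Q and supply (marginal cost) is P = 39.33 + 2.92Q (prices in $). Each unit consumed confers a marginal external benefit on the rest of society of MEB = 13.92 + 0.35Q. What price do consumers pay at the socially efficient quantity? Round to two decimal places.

P = $48.09

Social marginal benefit = demand + MEB = 76.39 - 1.28Q.
Set SMB = MC: 76.39 - 1.28Q = 39.33 + 2.92Q → Q* = 8.8238.
Consumer price on the demand curve at Q*: 62.47 − 1.63×8.8238 = 48.0872.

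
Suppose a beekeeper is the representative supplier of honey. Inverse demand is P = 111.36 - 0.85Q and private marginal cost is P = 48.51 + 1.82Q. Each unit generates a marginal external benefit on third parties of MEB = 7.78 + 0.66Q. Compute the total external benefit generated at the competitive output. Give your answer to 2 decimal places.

365.99

Market equilibrium (private): 48.51 + 1.82Q = 111.36 - 0.85Q → Q_m = 23.5393.
Total external benefit = ∫₀^{Q_m} (7.78 + 0.66Q) dQ = 7.78×23.5393 + ½×0.66×23.5393² = 365.9883.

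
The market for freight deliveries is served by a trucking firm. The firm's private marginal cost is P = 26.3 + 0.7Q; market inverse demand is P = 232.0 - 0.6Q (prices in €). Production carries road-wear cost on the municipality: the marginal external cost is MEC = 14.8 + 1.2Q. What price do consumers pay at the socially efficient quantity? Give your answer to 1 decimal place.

Social marginal cost = private MC + MEC = 41.1 + 1.9Q.
Set SMC = demand: 41.1 + 1.9Q = 232.0 - 0.6Q → Q* = 76.3600.
Consumer price on the demand curve at Q*: 232.0 − 0.6×76.3600 = 186.1840.

P = €186.2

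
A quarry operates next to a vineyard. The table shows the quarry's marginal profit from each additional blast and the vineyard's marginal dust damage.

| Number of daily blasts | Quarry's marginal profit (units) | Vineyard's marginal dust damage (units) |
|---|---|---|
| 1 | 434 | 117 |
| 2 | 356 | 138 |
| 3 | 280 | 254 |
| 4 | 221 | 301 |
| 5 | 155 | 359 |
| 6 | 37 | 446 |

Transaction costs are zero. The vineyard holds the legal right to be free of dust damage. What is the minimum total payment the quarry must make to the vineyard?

509

Efficient level: marginal profit ≥ marginal dust damage through level 3, so k* = 3.
With the vineyard holding the right, the quarry must at least compensate total damage at k*: 117 + 138 + 254 = 509.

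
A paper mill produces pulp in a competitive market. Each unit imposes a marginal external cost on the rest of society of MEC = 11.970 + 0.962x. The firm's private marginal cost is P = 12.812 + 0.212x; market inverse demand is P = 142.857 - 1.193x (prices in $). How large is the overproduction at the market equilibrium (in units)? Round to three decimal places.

42.675 units

Market equilibrium (private): 12.812 + 0.212x = 142.857 - 1.193x → x_m = 92.5587.
Social marginal cost = private MC + MEC = 24.782 + 1.174x.
Set SMC = demand: 24.782 + 1.174x = 142.857 - 1.193x → x* = 49.8838.
Gap = |92.5587 − 49.8838| = 42.6749.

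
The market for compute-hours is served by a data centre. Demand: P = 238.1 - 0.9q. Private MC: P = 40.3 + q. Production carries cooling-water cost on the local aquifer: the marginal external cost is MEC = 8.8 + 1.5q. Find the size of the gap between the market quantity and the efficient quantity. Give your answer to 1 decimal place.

48.5 units

Market equilibrium (private): 40.3 + q = 238.1 - 0.9q → q_m = 104.1053.
Social marginal cost = private MC + MEC = 49.1 + 2.5q.
Set SMC = demand: 49.1 + 2.5q = 238.1 - 0.9q → q* = 55.5882.
Gap = |104.1053 − 55.5882| = 48.5171.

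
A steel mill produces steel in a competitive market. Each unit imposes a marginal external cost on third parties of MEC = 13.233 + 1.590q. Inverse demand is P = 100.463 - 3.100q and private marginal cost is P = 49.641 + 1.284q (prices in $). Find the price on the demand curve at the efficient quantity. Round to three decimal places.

Social marginal cost = private MC + MEC = 62.874 + 2.874q.
Set SMC = demand: 62.874 + 2.874q = 100.463 - 3.100q → q* = 6.2921.
Consumer price on the demand curve at q*: 100.463 − 3.100×6.2921 = 80.9575.

P = $80.957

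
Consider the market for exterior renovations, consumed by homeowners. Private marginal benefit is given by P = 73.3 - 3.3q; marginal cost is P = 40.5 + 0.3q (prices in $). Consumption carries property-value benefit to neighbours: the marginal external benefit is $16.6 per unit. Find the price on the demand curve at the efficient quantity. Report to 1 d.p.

Social marginal benefit = demand + MEB = 89.9 - 3.3q.
Set SMB = MC: 89.9 - 3.3q = 40.5 + 0.3q → q* = 13.7222.
Consumer price on the demand curve at q*: 73.3 − 3.3×13.7222 = 28.0167.

P = $28.0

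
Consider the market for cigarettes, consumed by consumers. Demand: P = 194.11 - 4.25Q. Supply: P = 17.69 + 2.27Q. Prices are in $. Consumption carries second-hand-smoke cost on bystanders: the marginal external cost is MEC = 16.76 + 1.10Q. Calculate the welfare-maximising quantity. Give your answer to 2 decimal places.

Q* = 20.95

Social marginal benefit = demand − MEC = 177.35 - 5.35Q.
Set SMB = MC: 177.35 - 5.35Q = 17.69 + 2.27Q → Q* = 20.9528.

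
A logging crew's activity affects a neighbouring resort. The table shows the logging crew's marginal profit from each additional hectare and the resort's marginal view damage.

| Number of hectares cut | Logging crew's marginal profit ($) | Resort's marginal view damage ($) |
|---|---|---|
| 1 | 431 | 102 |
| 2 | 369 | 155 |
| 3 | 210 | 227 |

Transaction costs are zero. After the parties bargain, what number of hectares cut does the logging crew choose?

Bargaining reaches the level where marginal profit last exceeds marginal view damage.
That holds through level 2 (369 ≥ 155) but not at 3 (210 < 227).

2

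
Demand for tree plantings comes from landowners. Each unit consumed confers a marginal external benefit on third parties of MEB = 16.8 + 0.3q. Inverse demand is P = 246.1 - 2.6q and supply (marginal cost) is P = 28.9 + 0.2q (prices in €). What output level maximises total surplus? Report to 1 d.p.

q* = 93.6

Social marginal benefit = demand + MEB = 262.9 - 2.3q.
Set SMB = MC: 262.9 - 2.3q = 28.9 + 0.2q → q* = 93.6000.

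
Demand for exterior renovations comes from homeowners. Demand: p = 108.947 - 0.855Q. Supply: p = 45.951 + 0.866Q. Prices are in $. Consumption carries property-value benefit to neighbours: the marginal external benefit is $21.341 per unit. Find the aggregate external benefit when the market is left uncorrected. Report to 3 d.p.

$781.172

Market equilibrium (private): 45.951 + 0.866Q = 108.947 - 0.855Q → Q_m = 36.6043.
Total external benefit = MEB × Q_m = 21.341 × 36.6043 = 781.1724.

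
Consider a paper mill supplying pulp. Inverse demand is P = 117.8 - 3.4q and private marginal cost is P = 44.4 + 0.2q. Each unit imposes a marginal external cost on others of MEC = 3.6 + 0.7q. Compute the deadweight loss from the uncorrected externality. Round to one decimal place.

Market equilibrium (private): 44.4 + 0.2q = 117.8 - 3.4q → q_m = 20.3889.
Social marginal cost = private MC + MEC = 48.0 + 0.9q.
Set SMC = demand: 48.0 + 0.9q = 117.8 - 3.4q → q* = 16.2326.
Height of the DWL triangle at q_m is SMC(q_m) − demand(q_m) = MEC(q_m) = 17.8722.
DWL = ½ × 4.1563 × 17.8722 = 37.1411.

DWL = 37.1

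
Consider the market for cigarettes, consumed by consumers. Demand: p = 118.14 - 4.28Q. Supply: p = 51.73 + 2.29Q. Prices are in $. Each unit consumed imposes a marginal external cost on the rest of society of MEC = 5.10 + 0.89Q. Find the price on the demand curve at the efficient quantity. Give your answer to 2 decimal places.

P = $82.96

Social marginal benefit = demand − MEC = 113.04 - 5.17Q.
Set SMB = MC: 113.04 - 5.17Q = 51.73 + 2.29Q → Q* = 8.2185.
Consumer price on the demand curve at Q*: 118.14 − 4.28×8.2185 = 82.9648.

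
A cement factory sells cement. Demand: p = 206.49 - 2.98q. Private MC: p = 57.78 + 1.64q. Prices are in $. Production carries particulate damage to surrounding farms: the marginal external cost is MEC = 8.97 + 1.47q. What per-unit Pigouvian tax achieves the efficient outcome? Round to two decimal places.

Social marginal cost = private MC + MEC = 66.75 + 3.11q.
Set SMC = demand: 66.75 + 3.11q = 206.49 - 2.98q → q* = 22.9458.
The Pigouvian tax equals MEC at q*: 8.97 + 1.47×22.9458 = 42.7003.

tax = $42.70 per unit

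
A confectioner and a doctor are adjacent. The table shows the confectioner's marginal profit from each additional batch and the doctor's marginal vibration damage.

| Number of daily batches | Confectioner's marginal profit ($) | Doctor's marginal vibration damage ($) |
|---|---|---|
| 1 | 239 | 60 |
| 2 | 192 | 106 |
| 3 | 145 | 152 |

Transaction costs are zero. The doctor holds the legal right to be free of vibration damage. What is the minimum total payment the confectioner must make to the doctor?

$166

Efficient level: marginal profit ≥ marginal vibration damage through level 2, so k* = 2.
With the doctor holding the right, the confectioner must at least compensate total damage at k*: 60 + 106 = 166.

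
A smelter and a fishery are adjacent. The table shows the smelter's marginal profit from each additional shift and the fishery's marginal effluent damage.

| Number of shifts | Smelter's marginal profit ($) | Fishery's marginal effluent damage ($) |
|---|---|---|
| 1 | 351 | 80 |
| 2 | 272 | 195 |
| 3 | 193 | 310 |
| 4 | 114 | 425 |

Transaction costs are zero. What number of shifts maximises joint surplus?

Bargaining reaches the level where marginal profit last exceeds marginal effluent damage.
That holds through level 2 (272 ≥ 195) but not at 3 (193 < 310).

2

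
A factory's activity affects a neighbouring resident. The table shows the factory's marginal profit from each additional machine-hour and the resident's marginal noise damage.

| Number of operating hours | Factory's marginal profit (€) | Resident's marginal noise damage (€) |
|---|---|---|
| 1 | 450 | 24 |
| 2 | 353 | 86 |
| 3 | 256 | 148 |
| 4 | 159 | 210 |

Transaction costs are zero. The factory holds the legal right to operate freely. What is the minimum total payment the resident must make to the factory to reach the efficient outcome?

€159

Left alone the factory would choose level 4 (marginal profit stays positive).
Efficient level: k* = 3 (marginal profit ≥ marginal noise damage through 3).
The resident must at least cover the factory's forgone profit from cutting 4→3: 159 = 159.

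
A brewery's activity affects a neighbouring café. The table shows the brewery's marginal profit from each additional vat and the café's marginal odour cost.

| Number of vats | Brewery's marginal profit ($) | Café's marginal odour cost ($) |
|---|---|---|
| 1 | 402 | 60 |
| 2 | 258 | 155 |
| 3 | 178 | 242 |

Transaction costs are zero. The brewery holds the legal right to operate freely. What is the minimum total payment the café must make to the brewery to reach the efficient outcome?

Left alone the brewery would choose level 3 (marginal profit stays positive).
Efficient level: k* = 2 (marginal profit ≥ marginal odour cost through 2).
The café must at least cover the brewery's forgone profit from cutting 3→2: 178 = 178.

$178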